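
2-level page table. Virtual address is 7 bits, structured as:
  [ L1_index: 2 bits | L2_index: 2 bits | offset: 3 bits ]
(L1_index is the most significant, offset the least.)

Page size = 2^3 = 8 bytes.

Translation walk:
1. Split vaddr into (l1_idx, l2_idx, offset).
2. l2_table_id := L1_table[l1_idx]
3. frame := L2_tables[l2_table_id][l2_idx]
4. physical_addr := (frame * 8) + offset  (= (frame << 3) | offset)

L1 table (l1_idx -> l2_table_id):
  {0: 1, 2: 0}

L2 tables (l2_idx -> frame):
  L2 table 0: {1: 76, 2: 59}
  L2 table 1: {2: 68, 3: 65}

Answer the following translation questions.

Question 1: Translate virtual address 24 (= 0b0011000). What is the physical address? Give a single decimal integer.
Answer: 520

Derivation:
vaddr = 24 = 0b0011000
Split: l1_idx=0, l2_idx=3, offset=0
L1[0] = 1
L2[1][3] = 65
paddr = 65 * 8 + 0 = 520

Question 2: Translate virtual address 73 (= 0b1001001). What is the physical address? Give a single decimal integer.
vaddr = 73 = 0b1001001
Split: l1_idx=2, l2_idx=1, offset=1
L1[2] = 0
L2[0][1] = 76
paddr = 76 * 8 + 1 = 609

Answer: 609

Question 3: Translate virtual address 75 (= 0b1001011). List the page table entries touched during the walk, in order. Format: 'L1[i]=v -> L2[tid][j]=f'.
Answer: L1[2]=0 -> L2[0][1]=76

Derivation:
vaddr = 75 = 0b1001011
Split: l1_idx=2, l2_idx=1, offset=3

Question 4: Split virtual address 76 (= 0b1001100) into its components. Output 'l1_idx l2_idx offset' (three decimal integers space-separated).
Answer: 2 1 4

Derivation:
vaddr = 76 = 0b1001100
  top 2 bits -> l1_idx = 2
  next 2 bits -> l2_idx = 1
  bottom 3 bits -> offset = 4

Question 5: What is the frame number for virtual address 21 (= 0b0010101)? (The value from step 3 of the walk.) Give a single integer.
Answer: 68

Derivation:
vaddr = 21: l1_idx=0, l2_idx=2
L1[0] = 1; L2[1][2] = 68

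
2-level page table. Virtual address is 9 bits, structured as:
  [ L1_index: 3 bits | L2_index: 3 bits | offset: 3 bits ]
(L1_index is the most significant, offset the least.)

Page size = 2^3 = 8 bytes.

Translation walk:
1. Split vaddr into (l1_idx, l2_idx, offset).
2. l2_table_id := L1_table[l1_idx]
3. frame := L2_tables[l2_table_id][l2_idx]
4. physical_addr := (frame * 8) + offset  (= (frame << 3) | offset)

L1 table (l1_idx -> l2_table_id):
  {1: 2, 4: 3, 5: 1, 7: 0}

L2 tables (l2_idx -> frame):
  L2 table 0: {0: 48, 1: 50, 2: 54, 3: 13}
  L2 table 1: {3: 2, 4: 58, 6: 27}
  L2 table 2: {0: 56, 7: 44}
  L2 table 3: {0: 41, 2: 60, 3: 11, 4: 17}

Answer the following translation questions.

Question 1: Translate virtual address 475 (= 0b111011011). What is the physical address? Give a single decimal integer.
vaddr = 475 = 0b111011011
Split: l1_idx=7, l2_idx=3, offset=3
L1[7] = 0
L2[0][3] = 13
paddr = 13 * 8 + 3 = 107

Answer: 107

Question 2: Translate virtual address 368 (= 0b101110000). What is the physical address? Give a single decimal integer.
vaddr = 368 = 0b101110000
Split: l1_idx=5, l2_idx=6, offset=0
L1[5] = 1
L2[1][6] = 27
paddr = 27 * 8 + 0 = 216

Answer: 216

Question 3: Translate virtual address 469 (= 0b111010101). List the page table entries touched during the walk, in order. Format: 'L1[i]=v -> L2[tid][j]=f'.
vaddr = 469 = 0b111010101
Split: l1_idx=7, l2_idx=2, offset=5

Answer: L1[7]=0 -> L2[0][2]=54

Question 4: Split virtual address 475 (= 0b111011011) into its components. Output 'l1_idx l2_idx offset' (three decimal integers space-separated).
Answer: 7 3 3

Derivation:
vaddr = 475 = 0b111011011
  top 3 bits -> l1_idx = 7
  next 3 bits -> l2_idx = 3
  bottom 3 bits -> offset = 3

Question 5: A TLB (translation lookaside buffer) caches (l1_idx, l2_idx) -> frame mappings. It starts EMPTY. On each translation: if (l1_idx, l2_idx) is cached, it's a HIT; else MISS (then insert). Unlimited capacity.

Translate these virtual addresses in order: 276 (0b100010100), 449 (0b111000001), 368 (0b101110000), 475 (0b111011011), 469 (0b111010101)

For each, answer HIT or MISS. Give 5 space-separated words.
vaddr=276: (4,2) not in TLB -> MISS, insert
vaddr=449: (7,0) not in TLB -> MISS, insert
vaddr=368: (5,6) not in TLB -> MISS, insert
vaddr=475: (7,3) not in TLB -> MISS, insert
vaddr=469: (7,2) not in TLB -> MISS, insert

Answer: MISS MISS MISS MISS MISS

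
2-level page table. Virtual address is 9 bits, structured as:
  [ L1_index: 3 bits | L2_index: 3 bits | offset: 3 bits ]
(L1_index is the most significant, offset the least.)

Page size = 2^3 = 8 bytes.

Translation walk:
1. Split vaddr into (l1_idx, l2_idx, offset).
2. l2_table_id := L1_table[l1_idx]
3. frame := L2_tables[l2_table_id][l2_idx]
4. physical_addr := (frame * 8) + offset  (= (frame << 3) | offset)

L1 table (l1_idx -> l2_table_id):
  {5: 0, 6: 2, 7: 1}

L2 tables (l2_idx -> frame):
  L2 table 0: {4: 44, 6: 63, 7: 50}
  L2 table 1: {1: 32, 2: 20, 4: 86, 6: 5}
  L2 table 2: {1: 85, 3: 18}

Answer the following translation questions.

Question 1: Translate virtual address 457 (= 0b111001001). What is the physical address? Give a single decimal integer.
vaddr = 457 = 0b111001001
Split: l1_idx=7, l2_idx=1, offset=1
L1[7] = 1
L2[1][1] = 32
paddr = 32 * 8 + 1 = 257

Answer: 257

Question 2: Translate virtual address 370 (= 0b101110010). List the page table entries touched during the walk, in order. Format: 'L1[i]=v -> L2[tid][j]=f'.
Answer: L1[5]=0 -> L2[0][6]=63

Derivation:
vaddr = 370 = 0b101110010
Split: l1_idx=5, l2_idx=6, offset=2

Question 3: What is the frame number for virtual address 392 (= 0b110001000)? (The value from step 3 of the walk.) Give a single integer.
Answer: 85

Derivation:
vaddr = 392: l1_idx=6, l2_idx=1
L1[6] = 2; L2[2][1] = 85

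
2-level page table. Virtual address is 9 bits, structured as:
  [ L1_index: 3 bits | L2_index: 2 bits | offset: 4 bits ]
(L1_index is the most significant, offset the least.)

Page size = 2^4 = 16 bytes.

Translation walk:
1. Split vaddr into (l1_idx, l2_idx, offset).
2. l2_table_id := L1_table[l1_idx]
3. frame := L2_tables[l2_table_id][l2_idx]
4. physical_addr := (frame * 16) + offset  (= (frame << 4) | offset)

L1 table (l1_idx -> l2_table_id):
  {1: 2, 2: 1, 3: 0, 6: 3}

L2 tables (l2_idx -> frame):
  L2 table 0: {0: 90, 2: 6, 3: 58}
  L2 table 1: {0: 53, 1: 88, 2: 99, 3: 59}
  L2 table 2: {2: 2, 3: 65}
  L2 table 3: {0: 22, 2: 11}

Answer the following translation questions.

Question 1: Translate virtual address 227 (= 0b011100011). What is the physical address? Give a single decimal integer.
vaddr = 227 = 0b011100011
Split: l1_idx=3, l2_idx=2, offset=3
L1[3] = 0
L2[0][2] = 6
paddr = 6 * 16 + 3 = 99

Answer: 99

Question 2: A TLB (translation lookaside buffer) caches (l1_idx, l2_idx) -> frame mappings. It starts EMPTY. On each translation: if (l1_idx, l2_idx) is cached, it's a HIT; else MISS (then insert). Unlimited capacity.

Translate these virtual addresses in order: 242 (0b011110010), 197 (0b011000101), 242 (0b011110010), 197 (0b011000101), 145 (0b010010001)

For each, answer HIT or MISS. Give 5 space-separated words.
vaddr=242: (3,3) not in TLB -> MISS, insert
vaddr=197: (3,0) not in TLB -> MISS, insert
vaddr=242: (3,3) in TLB -> HIT
vaddr=197: (3,0) in TLB -> HIT
vaddr=145: (2,1) not in TLB -> MISS, insert

Answer: MISS MISS HIT HIT MISS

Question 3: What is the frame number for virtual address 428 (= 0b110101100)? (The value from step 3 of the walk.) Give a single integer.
vaddr = 428: l1_idx=6, l2_idx=2
L1[6] = 3; L2[3][2] = 11

Answer: 11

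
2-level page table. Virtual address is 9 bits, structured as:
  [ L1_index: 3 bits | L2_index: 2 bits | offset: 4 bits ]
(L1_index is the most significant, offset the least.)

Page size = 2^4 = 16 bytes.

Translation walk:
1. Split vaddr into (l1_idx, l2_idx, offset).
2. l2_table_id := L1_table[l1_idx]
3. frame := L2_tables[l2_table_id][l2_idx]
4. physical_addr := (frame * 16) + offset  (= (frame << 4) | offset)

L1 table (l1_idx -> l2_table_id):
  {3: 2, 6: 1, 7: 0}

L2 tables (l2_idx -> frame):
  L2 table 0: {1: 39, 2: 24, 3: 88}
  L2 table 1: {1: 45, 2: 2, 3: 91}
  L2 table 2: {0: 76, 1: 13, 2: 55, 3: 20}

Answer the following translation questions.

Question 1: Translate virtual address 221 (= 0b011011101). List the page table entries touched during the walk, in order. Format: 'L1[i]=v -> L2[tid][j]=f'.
vaddr = 221 = 0b011011101
Split: l1_idx=3, l2_idx=1, offset=13

Answer: L1[3]=2 -> L2[2][1]=13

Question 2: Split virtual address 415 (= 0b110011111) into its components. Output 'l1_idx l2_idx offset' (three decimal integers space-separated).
vaddr = 415 = 0b110011111
  top 3 bits -> l1_idx = 6
  next 2 bits -> l2_idx = 1
  bottom 4 bits -> offset = 15

Answer: 6 1 15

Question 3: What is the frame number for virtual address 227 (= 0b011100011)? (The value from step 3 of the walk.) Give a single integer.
Answer: 55

Derivation:
vaddr = 227: l1_idx=3, l2_idx=2
L1[3] = 2; L2[2][2] = 55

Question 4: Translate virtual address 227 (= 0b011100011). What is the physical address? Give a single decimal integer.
vaddr = 227 = 0b011100011
Split: l1_idx=3, l2_idx=2, offset=3
L1[3] = 2
L2[2][2] = 55
paddr = 55 * 16 + 3 = 883

Answer: 883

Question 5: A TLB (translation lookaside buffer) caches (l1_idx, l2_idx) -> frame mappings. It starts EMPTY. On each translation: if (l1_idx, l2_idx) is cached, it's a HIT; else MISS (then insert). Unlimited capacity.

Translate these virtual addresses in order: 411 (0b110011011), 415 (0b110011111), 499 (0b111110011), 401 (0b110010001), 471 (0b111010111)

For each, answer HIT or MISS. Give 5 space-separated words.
Answer: MISS HIT MISS HIT MISS

Derivation:
vaddr=411: (6,1) not in TLB -> MISS, insert
vaddr=415: (6,1) in TLB -> HIT
vaddr=499: (7,3) not in TLB -> MISS, insert
vaddr=401: (6,1) in TLB -> HIT
vaddr=471: (7,1) not in TLB -> MISS, insert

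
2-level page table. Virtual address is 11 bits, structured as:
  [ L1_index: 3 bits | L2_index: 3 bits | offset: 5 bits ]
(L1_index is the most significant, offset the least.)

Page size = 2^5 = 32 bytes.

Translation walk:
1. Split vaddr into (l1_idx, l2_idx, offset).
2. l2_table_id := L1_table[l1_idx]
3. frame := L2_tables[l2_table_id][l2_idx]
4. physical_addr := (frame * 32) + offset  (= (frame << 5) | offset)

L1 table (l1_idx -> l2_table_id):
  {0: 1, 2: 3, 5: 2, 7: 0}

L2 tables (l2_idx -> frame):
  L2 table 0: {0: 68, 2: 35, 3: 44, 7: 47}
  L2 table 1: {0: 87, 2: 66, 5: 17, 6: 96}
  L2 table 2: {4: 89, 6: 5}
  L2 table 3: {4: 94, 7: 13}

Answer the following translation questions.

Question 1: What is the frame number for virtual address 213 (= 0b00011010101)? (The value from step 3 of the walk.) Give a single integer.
Answer: 96

Derivation:
vaddr = 213: l1_idx=0, l2_idx=6
L1[0] = 1; L2[1][6] = 96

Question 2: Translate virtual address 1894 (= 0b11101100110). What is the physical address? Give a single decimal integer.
Answer: 1414

Derivation:
vaddr = 1894 = 0b11101100110
Split: l1_idx=7, l2_idx=3, offset=6
L1[7] = 0
L2[0][3] = 44
paddr = 44 * 32 + 6 = 1414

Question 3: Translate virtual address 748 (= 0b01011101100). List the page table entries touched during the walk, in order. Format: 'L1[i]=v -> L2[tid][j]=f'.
vaddr = 748 = 0b01011101100
Split: l1_idx=2, l2_idx=7, offset=12

Answer: L1[2]=3 -> L2[3][7]=13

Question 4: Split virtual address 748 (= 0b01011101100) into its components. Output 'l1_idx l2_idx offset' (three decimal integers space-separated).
vaddr = 748 = 0b01011101100
  top 3 bits -> l1_idx = 2
  next 3 bits -> l2_idx = 7
  bottom 5 bits -> offset = 12

Answer: 2 7 12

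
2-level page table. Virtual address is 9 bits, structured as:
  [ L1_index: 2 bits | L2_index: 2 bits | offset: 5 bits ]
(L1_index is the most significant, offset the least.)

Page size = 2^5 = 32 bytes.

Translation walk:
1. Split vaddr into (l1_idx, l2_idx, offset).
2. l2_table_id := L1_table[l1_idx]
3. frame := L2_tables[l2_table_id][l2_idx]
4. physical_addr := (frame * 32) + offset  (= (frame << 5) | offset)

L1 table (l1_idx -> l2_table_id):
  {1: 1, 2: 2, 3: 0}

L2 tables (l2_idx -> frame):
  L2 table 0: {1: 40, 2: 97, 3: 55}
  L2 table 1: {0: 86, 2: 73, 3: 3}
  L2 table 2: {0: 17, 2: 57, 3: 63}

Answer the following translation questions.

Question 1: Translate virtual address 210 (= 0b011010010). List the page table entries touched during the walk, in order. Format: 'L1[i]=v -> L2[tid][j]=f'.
vaddr = 210 = 0b011010010
Split: l1_idx=1, l2_idx=2, offset=18

Answer: L1[1]=1 -> L2[1][2]=73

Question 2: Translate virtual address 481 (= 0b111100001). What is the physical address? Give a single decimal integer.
Answer: 1761

Derivation:
vaddr = 481 = 0b111100001
Split: l1_idx=3, l2_idx=3, offset=1
L1[3] = 0
L2[0][3] = 55
paddr = 55 * 32 + 1 = 1761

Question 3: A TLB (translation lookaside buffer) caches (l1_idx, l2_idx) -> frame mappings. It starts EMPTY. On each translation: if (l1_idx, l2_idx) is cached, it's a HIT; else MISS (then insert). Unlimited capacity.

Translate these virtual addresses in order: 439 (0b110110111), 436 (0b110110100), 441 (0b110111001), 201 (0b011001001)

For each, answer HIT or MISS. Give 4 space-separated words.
vaddr=439: (3,1) not in TLB -> MISS, insert
vaddr=436: (3,1) in TLB -> HIT
vaddr=441: (3,1) in TLB -> HIT
vaddr=201: (1,2) not in TLB -> MISS, insert

Answer: MISS HIT HIT MISS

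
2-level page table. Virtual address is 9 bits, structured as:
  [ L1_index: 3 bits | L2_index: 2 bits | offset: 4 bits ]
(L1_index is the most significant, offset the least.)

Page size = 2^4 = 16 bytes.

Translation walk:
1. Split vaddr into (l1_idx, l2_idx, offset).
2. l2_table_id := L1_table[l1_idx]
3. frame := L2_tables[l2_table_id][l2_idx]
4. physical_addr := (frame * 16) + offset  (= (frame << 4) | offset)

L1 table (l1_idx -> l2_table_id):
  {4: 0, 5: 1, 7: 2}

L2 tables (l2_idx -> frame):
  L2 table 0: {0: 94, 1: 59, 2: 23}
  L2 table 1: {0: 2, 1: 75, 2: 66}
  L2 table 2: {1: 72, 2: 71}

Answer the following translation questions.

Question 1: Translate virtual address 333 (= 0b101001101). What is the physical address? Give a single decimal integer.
vaddr = 333 = 0b101001101
Split: l1_idx=5, l2_idx=0, offset=13
L1[5] = 1
L2[1][0] = 2
paddr = 2 * 16 + 13 = 45

Answer: 45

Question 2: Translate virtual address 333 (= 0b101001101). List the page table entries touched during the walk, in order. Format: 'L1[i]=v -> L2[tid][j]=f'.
vaddr = 333 = 0b101001101
Split: l1_idx=5, l2_idx=0, offset=13

Answer: L1[5]=1 -> L2[1][0]=2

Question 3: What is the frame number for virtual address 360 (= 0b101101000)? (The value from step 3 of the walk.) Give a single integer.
Answer: 66

Derivation:
vaddr = 360: l1_idx=5, l2_idx=2
L1[5] = 1; L2[1][2] = 66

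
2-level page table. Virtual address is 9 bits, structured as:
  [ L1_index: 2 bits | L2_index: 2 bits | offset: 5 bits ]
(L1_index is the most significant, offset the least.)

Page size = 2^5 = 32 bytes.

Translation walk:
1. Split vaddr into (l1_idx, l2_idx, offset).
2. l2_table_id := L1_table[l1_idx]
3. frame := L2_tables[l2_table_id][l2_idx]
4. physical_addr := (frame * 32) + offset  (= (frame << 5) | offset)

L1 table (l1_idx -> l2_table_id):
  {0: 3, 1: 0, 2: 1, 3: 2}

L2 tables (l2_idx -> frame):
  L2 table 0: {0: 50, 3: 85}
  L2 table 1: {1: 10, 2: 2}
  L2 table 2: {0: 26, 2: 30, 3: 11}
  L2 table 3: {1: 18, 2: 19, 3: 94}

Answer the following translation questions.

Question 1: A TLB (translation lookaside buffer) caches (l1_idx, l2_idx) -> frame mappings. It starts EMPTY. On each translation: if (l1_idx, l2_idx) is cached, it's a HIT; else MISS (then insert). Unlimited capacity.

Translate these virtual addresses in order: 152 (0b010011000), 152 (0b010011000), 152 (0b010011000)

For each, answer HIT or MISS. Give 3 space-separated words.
vaddr=152: (1,0) not in TLB -> MISS, insert
vaddr=152: (1,0) in TLB -> HIT
vaddr=152: (1,0) in TLB -> HIT

Answer: MISS HIT HIT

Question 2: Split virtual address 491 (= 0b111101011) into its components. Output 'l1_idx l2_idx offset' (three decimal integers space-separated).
vaddr = 491 = 0b111101011
  top 2 bits -> l1_idx = 3
  next 2 bits -> l2_idx = 3
  bottom 5 bits -> offset = 11

Answer: 3 3 11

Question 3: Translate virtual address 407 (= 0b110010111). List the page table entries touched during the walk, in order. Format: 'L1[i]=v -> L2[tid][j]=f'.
vaddr = 407 = 0b110010111
Split: l1_idx=3, l2_idx=0, offset=23

Answer: L1[3]=2 -> L2[2][0]=26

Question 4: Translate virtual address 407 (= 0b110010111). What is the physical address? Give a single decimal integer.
vaddr = 407 = 0b110010111
Split: l1_idx=3, l2_idx=0, offset=23
L1[3] = 2
L2[2][0] = 26
paddr = 26 * 32 + 23 = 855

Answer: 855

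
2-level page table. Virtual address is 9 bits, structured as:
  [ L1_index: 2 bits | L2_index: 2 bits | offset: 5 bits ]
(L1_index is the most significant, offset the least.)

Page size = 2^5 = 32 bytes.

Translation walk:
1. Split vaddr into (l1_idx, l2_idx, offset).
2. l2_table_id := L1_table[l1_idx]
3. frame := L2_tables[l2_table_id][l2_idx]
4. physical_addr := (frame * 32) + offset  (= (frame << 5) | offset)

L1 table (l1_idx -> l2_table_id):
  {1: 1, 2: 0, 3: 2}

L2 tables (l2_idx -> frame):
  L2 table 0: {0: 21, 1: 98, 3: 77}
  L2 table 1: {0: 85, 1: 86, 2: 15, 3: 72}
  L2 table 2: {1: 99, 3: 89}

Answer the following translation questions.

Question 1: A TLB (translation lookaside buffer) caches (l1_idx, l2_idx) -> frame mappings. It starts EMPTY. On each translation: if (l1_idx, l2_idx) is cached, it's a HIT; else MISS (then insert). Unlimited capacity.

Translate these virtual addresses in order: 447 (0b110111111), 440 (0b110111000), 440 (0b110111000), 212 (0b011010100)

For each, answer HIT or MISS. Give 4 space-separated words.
Answer: MISS HIT HIT MISS

Derivation:
vaddr=447: (3,1) not in TLB -> MISS, insert
vaddr=440: (3,1) in TLB -> HIT
vaddr=440: (3,1) in TLB -> HIT
vaddr=212: (1,2) not in TLB -> MISS, insert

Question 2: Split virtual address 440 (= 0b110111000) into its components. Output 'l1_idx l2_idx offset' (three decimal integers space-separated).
vaddr = 440 = 0b110111000
  top 2 bits -> l1_idx = 3
  next 2 bits -> l2_idx = 1
  bottom 5 bits -> offset = 24

Answer: 3 1 24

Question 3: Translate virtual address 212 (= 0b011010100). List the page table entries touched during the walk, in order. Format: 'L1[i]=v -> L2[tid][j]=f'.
Answer: L1[1]=1 -> L2[1][2]=15

Derivation:
vaddr = 212 = 0b011010100
Split: l1_idx=1, l2_idx=2, offset=20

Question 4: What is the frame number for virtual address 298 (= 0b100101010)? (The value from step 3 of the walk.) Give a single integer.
vaddr = 298: l1_idx=2, l2_idx=1
L1[2] = 0; L2[0][1] = 98

Answer: 98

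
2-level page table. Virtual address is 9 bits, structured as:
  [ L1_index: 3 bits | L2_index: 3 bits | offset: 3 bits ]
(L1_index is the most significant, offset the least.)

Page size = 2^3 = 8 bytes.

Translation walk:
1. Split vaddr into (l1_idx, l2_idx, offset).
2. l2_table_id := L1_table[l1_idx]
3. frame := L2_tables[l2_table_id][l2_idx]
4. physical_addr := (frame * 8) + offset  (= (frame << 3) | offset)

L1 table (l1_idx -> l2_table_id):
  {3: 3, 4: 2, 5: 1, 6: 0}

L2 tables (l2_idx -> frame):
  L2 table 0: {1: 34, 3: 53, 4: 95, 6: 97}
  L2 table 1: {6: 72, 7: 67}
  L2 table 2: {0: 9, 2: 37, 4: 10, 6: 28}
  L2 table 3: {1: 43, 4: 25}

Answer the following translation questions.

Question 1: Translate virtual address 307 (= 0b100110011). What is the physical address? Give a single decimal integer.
vaddr = 307 = 0b100110011
Split: l1_idx=4, l2_idx=6, offset=3
L1[4] = 2
L2[2][6] = 28
paddr = 28 * 8 + 3 = 227

Answer: 227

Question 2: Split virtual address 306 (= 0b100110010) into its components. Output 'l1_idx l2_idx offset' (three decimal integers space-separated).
Answer: 4 6 2

Derivation:
vaddr = 306 = 0b100110010
  top 3 bits -> l1_idx = 4
  next 3 bits -> l2_idx = 6
  bottom 3 bits -> offset = 2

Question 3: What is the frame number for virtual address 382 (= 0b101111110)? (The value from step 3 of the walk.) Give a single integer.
Answer: 67

Derivation:
vaddr = 382: l1_idx=5, l2_idx=7
L1[5] = 1; L2[1][7] = 67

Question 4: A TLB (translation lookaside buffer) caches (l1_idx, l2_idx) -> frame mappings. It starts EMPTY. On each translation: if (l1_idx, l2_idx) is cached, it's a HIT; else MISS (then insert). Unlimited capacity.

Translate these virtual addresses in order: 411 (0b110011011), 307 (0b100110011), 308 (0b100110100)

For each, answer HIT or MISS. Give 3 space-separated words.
Answer: MISS MISS HIT

Derivation:
vaddr=411: (6,3) not in TLB -> MISS, insert
vaddr=307: (4,6) not in TLB -> MISS, insert
vaddr=308: (4,6) in TLB -> HIT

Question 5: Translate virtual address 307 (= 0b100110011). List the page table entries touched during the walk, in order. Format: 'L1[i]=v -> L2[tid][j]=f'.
Answer: L1[4]=2 -> L2[2][6]=28

Derivation:
vaddr = 307 = 0b100110011
Split: l1_idx=4, l2_idx=6, offset=3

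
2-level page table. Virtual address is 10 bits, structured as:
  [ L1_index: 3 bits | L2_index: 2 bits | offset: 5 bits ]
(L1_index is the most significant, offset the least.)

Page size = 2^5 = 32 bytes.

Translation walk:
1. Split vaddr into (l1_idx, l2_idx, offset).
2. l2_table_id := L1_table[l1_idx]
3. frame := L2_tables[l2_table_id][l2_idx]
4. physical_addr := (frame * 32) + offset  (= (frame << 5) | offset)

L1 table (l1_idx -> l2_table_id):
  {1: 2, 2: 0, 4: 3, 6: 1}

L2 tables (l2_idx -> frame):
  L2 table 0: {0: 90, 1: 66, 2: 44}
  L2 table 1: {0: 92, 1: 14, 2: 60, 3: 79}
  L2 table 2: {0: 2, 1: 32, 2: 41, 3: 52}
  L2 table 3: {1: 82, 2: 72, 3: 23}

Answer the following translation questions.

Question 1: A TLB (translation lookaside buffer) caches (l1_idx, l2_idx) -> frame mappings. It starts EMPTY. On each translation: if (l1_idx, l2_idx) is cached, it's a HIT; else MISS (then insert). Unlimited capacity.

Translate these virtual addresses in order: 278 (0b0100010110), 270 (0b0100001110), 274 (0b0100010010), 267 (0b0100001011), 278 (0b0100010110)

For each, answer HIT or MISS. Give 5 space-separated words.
Answer: MISS HIT HIT HIT HIT

Derivation:
vaddr=278: (2,0) not in TLB -> MISS, insert
vaddr=270: (2,0) in TLB -> HIT
vaddr=274: (2,0) in TLB -> HIT
vaddr=267: (2,0) in TLB -> HIT
vaddr=278: (2,0) in TLB -> HIT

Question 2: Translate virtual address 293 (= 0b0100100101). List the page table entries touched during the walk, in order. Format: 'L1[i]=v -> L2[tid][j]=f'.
Answer: L1[2]=0 -> L2[0][1]=66

Derivation:
vaddr = 293 = 0b0100100101
Split: l1_idx=2, l2_idx=1, offset=5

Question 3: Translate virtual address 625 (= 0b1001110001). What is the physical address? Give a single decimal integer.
Answer: 753

Derivation:
vaddr = 625 = 0b1001110001
Split: l1_idx=4, l2_idx=3, offset=17
L1[4] = 3
L2[3][3] = 23
paddr = 23 * 32 + 17 = 753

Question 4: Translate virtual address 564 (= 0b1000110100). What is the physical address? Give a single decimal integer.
vaddr = 564 = 0b1000110100
Split: l1_idx=4, l2_idx=1, offset=20
L1[4] = 3
L2[3][1] = 82
paddr = 82 * 32 + 20 = 2644

Answer: 2644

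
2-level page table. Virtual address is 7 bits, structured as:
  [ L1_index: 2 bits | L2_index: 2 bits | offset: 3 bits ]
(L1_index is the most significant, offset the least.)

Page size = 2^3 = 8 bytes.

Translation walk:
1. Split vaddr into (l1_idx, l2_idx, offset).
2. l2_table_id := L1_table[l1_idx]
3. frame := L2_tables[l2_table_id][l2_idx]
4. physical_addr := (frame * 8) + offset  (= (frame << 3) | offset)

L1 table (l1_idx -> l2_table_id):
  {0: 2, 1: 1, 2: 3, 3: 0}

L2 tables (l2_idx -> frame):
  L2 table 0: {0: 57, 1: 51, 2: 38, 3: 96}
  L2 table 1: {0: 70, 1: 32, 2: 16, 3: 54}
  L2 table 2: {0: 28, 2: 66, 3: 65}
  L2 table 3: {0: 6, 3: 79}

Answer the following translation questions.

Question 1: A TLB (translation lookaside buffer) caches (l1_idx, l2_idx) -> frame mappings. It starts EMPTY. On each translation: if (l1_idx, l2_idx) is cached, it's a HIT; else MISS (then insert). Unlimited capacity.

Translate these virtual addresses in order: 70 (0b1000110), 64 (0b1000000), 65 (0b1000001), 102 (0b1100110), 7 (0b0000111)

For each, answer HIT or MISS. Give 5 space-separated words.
Answer: MISS HIT HIT MISS MISS

Derivation:
vaddr=70: (2,0) not in TLB -> MISS, insert
vaddr=64: (2,0) in TLB -> HIT
vaddr=65: (2,0) in TLB -> HIT
vaddr=102: (3,0) not in TLB -> MISS, insert
vaddr=7: (0,0) not in TLB -> MISS, insert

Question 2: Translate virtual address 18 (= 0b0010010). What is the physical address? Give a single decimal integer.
vaddr = 18 = 0b0010010
Split: l1_idx=0, l2_idx=2, offset=2
L1[0] = 2
L2[2][2] = 66
paddr = 66 * 8 + 2 = 530

Answer: 530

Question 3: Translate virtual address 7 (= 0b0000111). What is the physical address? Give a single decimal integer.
Answer: 231

Derivation:
vaddr = 7 = 0b0000111
Split: l1_idx=0, l2_idx=0, offset=7
L1[0] = 2
L2[2][0] = 28
paddr = 28 * 8 + 7 = 231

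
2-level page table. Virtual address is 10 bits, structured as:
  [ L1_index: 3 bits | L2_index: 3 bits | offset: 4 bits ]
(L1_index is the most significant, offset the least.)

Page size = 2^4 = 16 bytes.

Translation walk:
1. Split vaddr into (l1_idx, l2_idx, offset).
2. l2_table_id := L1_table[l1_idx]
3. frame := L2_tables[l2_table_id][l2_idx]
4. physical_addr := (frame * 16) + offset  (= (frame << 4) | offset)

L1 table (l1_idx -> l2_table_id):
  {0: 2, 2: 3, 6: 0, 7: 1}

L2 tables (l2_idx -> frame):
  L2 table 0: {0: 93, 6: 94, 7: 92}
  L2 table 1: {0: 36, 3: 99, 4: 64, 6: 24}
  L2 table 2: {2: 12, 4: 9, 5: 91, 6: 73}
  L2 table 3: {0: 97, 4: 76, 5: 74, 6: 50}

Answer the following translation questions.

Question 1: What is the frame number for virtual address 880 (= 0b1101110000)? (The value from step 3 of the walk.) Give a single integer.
vaddr = 880: l1_idx=6, l2_idx=7
L1[6] = 0; L2[0][7] = 92

Answer: 92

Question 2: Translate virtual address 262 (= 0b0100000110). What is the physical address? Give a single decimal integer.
Answer: 1558

Derivation:
vaddr = 262 = 0b0100000110
Split: l1_idx=2, l2_idx=0, offset=6
L1[2] = 3
L2[3][0] = 97
paddr = 97 * 16 + 6 = 1558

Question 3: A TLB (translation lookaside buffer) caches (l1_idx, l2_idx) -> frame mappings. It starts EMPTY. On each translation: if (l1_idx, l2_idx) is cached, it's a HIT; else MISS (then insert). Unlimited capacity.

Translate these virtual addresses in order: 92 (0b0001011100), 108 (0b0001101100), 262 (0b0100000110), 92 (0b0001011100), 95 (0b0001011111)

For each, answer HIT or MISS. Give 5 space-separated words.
Answer: MISS MISS MISS HIT HIT

Derivation:
vaddr=92: (0,5) not in TLB -> MISS, insert
vaddr=108: (0,6) not in TLB -> MISS, insert
vaddr=262: (2,0) not in TLB -> MISS, insert
vaddr=92: (0,5) in TLB -> HIT
vaddr=95: (0,5) in TLB -> HIT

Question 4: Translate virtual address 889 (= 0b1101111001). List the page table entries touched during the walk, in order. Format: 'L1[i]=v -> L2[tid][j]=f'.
Answer: L1[6]=0 -> L2[0][7]=92

Derivation:
vaddr = 889 = 0b1101111001
Split: l1_idx=6, l2_idx=7, offset=9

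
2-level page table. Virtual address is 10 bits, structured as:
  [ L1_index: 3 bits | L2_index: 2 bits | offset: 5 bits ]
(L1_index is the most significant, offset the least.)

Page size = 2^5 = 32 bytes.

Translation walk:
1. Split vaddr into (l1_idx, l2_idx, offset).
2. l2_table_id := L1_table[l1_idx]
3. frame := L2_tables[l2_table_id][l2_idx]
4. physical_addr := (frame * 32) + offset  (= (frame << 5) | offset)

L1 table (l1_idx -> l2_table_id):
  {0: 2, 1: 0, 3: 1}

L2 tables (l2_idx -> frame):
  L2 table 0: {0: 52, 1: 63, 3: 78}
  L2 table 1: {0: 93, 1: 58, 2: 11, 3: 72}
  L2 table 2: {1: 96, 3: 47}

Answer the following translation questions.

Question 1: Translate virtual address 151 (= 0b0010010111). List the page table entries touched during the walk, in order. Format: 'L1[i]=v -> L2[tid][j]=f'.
vaddr = 151 = 0b0010010111
Split: l1_idx=1, l2_idx=0, offset=23

Answer: L1[1]=0 -> L2[0][0]=52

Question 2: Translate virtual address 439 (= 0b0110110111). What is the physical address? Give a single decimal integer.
Answer: 1879

Derivation:
vaddr = 439 = 0b0110110111
Split: l1_idx=3, l2_idx=1, offset=23
L1[3] = 1
L2[1][1] = 58
paddr = 58 * 32 + 23 = 1879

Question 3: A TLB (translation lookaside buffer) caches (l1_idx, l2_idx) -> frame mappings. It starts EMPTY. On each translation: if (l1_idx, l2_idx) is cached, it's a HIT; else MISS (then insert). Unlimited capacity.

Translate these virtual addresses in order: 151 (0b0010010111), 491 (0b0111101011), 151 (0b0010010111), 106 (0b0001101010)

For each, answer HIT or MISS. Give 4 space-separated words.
vaddr=151: (1,0) not in TLB -> MISS, insert
vaddr=491: (3,3) not in TLB -> MISS, insert
vaddr=151: (1,0) in TLB -> HIT
vaddr=106: (0,3) not in TLB -> MISS, insert

Answer: MISS MISS HIT MISS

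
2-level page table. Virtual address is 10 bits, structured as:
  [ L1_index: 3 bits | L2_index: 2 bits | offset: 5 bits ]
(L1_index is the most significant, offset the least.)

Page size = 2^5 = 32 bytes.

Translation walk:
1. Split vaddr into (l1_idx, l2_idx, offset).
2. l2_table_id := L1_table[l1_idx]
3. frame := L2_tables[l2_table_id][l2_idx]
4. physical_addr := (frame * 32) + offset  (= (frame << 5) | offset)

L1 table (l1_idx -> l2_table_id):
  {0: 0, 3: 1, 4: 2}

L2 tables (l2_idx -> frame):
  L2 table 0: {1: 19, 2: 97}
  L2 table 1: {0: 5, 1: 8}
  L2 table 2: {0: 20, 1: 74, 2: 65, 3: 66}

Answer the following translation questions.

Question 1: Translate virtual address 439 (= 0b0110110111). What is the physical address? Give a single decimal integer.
vaddr = 439 = 0b0110110111
Split: l1_idx=3, l2_idx=1, offset=23
L1[3] = 1
L2[1][1] = 8
paddr = 8 * 32 + 23 = 279

Answer: 279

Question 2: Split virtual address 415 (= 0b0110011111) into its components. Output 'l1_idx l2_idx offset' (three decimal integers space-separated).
Answer: 3 0 31

Derivation:
vaddr = 415 = 0b0110011111
  top 3 bits -> l1_idx = 3
  next 2 bits -> l2_idx = 0
  bottom 5 bits -> offset = 31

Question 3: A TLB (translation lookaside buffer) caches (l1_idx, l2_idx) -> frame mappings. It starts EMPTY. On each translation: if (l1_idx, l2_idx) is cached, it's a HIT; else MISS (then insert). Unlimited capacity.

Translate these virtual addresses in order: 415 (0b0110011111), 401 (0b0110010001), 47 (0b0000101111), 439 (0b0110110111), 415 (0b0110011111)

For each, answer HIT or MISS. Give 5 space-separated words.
vaddr=415: (3,0) not in TLB -> MISS, insert
vaddr=401: (3,0) in TLB -> HIT
vaddr=47: (0,1) not in TLB -> MISS, insert
vaddr=439: (3,1) not in TLB -> MISS, insert
vaddr=415: (3,0) in TLB -> HIT

Answer: MISS HIT MISS MISS HIT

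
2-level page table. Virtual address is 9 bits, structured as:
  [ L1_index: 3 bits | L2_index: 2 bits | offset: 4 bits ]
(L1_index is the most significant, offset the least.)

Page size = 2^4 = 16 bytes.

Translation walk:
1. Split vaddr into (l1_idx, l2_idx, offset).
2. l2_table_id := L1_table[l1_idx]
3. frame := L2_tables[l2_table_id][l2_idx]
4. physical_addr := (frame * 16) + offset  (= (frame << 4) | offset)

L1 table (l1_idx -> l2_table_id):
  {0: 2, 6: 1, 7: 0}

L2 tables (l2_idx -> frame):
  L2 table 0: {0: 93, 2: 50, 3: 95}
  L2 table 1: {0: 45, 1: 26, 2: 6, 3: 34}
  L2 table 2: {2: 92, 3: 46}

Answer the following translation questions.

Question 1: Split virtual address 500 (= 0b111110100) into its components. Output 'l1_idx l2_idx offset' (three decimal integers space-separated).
vaddr = 500 = 0b111110100
  top 3 bits -> l1_idx = 7
  next 2 bits -> l2_idx = 3
  bottom 4 bits -> offset = 4

Answer: 7 3 4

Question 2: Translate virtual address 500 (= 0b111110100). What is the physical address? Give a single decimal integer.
vaddr = 500 = 0b111110100
Split: l1_idx=7, l2_idx=3, offset=4
L1[7] = 0
L2[0][3] = 95
paddr = 95 * 16 + 4 = 1524

Answer: 1524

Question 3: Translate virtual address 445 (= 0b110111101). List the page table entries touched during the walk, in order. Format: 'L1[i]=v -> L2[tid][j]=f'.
vaddr = 445 = 0b110111101
Split: l1_idx=6, l2_idx=3, offset=13

Answer: L1[6]=1 -> L2[1][3]=34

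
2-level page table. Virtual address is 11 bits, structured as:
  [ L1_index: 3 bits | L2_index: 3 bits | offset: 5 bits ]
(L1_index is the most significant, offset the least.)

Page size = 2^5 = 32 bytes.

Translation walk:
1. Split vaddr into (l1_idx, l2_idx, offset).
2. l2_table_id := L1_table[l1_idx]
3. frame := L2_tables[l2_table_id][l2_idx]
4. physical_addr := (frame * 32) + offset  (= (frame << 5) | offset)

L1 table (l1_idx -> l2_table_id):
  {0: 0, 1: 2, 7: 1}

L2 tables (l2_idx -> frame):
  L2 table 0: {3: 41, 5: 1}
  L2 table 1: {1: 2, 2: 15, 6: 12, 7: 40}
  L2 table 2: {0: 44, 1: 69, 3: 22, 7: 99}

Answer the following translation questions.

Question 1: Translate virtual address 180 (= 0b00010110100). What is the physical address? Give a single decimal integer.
vaddr = 180 = 0b00010110100
Split: l1_idx=0, l2_idx=5, offset=20
L1[0] = 0
L2[0][5] = 1
paddr = 1 * 32 + 20 = 52

Answer: 52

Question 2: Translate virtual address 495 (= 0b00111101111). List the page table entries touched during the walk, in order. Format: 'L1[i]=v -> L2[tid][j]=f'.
Answer: L1[1]=2 -> L2[2][7]=99

Derivation:
vaddr = 495 = 0b00111101111
Split: l1_idx=1, l2_idx=7, offset=15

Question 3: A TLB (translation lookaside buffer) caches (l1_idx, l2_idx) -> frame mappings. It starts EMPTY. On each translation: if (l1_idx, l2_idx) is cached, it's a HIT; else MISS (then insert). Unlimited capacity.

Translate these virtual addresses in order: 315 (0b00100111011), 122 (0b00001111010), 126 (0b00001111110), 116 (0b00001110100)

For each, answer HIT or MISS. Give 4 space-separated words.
vaddr=315: (1,1) not in TLB -> MISS, insert
vaddr=122: (0,3) not in TLB -> MISS, insert
vaddr=126: (0,3) in TLB -> HIT
vaddr=116: (0,3) in TLB -> HIT

Answer: MISS MISS HIT HIT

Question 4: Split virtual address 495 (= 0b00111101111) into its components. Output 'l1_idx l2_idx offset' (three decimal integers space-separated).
vaddr = 495 = 0b00111101111
  top 3 bits -> l1_idx = 1
  next 3 bits -> l2_idx = 7
  bottom 5 bits -> offset = 15

Answer: 1 7 15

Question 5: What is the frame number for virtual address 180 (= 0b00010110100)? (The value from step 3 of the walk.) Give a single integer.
vaddr = 180: l1_idx=0, l2_idx=5
L1[0] = 0; L2[0][5] = 1

Answer: 1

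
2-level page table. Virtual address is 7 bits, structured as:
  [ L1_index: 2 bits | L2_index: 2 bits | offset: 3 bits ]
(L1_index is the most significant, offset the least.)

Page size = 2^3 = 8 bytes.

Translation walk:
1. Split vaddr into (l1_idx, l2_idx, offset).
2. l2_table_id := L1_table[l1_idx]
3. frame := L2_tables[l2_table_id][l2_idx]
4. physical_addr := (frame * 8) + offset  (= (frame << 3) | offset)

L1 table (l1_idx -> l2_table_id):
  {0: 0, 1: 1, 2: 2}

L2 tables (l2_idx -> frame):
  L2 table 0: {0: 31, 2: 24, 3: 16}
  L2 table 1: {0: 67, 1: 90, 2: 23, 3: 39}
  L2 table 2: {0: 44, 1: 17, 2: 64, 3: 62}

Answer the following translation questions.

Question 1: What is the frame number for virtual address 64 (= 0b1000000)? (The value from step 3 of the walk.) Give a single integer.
Answer: 44

Derivation:
vaddr = 64: l1_idx=2, l2_idx=0
L1[2] = 2; L2[2][0] = 44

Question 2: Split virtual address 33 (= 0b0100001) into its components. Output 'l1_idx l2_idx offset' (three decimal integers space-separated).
Answer: 1 0 1

Derivation:
vaddr = 33 = 0b0100001
  top 2 bits -> l1_idx = 1
  next 2 bits -> l2_idx = 0
  bottom 3 bits -> offset = 1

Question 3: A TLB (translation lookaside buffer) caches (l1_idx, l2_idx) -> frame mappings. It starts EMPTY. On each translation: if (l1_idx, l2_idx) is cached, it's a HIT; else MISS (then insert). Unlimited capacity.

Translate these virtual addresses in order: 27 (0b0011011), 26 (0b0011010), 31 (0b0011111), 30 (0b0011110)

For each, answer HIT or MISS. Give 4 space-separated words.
Answer: MISS HIT HIT HIT

Derivation:
vaddr=27: (0,3) not in TLB -> MISS, insert
vaddr=26: (0,3) in TLB -> HIT
vaddr=31: (0,3) in TLB -> HIT
vaddr=30: (0,3) in TLB -> HIT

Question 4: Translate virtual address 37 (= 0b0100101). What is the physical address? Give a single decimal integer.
Answer: 541

Derivation:
vaddr = 37 = 0b0100101
Split: l1_idx=1, l2_idx=0, offset=5
L1[1] = 1
L2[1][0] = 67
paddr = 67 * 8 + 5 = 541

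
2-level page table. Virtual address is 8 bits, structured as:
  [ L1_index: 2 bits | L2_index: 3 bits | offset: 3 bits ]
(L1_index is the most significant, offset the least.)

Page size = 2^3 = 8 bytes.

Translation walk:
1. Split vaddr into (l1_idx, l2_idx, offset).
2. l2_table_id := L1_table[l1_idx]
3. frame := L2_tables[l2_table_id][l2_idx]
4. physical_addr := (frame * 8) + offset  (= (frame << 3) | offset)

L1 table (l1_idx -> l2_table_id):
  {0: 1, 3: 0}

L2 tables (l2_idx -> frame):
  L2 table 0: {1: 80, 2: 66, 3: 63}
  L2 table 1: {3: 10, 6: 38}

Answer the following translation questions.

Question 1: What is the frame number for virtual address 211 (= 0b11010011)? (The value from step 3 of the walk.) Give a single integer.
vaddr = 211: l1_idx=3, l2_idx=2
L1[3] = 0; L2[0][2] = 66

Answer: 66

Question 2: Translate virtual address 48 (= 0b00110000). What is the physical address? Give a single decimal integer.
Answer: 304

Derivation:
vaddr = 48 = 0b00110000
Split: l1_idx=0, l2_idx=6, offset=0
L1[0] = 1
L2[1][6] = 38
paddr = 38 * 8 + 0 = 304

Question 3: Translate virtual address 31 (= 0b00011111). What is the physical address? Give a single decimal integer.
vaddr = 31 = 0b00011111
Split: l1_idx=0, l2_idx=3, offset=7
L1[0] = 1
L2[1][3] = 10
paddr = 10 * 8 + 7 = 87

Answer: 87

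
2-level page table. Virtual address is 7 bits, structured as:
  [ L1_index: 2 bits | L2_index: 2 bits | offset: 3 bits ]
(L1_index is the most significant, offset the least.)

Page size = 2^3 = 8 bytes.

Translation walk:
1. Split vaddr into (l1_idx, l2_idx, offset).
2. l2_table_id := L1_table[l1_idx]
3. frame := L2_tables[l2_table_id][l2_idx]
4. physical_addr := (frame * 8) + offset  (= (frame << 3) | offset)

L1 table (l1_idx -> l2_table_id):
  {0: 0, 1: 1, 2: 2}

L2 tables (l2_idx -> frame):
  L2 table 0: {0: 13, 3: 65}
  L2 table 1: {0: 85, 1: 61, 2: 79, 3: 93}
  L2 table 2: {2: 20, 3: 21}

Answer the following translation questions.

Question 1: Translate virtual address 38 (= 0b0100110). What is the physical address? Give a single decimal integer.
vaddr = 38 = 0b0100110
Split: l1_idx=1, l2_idx=0, offset=6
L1[1] = 1
L2[1][0] = 85
paddr = 85 * 8 + 6 = 686

Answer: 686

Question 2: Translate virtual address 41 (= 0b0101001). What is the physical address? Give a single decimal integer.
Answer: 489

Derivation:
vaddr = 41 = 0b0101001
Split: l1_idx=1, l2_idx=1, offset=1
L1[1] = 1
L2[1][1] = 61
paddr = 61 * 8 + 1 = 489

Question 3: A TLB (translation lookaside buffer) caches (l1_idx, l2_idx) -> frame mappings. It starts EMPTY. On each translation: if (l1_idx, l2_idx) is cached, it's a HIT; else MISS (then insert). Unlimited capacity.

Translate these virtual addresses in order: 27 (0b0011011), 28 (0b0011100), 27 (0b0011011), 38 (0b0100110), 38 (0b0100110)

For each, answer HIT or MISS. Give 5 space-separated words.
vaddr=27: (0,3) not in TLB -> MISS, insert
vaddr=28: (0,3) in TLB -> HIT
vaddr=27: (0,3) in TLB -> HIT
vaddr=38: (1,0) not in TLB -> MISS, insert
vaddr=38: (1,0) in TLB -> HIT

Answer: MISS HIT HIT MISS HIT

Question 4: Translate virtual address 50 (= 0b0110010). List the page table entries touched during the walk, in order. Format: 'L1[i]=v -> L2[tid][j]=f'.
vaddr = 50 = 0b0110010
Split: l1_idx=1, l2_idx=2, offset=2

Answer: L1[1]=1 -> L2[1][2]=79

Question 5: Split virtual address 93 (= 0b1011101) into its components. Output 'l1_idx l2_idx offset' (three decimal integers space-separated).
vaddr = 93 = 0b1011101
  top 2 bits -> l1_idx = 2
  next 2 bits -> l2_idx = 3
  bottom 3 bits -> offset = 5

Answer: 2 3 5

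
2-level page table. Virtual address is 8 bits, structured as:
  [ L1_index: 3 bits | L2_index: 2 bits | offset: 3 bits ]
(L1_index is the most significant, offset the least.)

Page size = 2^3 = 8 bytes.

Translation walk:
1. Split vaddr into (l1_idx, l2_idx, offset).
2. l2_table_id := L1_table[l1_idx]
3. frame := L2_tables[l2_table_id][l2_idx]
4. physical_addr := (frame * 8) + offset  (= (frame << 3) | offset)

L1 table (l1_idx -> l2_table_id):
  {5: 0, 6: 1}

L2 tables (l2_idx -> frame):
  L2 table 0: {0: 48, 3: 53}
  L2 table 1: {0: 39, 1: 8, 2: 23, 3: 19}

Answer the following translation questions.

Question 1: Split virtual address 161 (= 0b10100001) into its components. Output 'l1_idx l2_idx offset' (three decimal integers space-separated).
vaddr = 161 = 0b10100001
  top 3 bits -> l1_idx = 5
  next 2 bits -> l2_idx = 0
  bottom 3 bits -> offset = 1

Answer: 5 0 1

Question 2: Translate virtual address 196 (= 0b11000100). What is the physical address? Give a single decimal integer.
Answer: 316

Derivation:
vaddr = 196 = 0b11000100
Split: l1_idx=6, l2_idx=0, offset=4
L1[6] = 1
L2[1][0] = 39
paddr = 39 * 8 + 4 = 316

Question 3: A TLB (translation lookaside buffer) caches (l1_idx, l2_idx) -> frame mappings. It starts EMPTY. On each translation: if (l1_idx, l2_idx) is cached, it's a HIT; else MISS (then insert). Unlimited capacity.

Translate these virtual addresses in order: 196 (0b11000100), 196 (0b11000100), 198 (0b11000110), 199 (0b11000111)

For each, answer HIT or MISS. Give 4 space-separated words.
Answer: MISS HIT HIT HIT

Derivation:
vaddr=196: (6,0) not in TLB -> MISS, insert
vaddr=196: (6,0) in TLB -> HIT
vaddr=198: (6,0) in TLB -> HIT
vaddr=199: (6,0) in TLB -> HIT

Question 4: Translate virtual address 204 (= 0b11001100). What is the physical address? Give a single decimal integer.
Answer: 68

Derivation:
vaddr = 204 = 0b11001100
Split: l1_idx=6, l2_idx=1, offset=4
L1[6] = 1
L2[1][1] = 8
paddr = 8 * 8 + 4 = 68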